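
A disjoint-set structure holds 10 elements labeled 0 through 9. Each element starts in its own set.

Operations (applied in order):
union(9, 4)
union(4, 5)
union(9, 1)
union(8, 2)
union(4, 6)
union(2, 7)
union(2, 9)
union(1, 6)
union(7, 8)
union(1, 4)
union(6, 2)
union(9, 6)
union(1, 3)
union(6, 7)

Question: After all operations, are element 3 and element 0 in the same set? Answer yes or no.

Answer: no

Derivation:
Step 1: union(9, 4) -> merged; set of 9 now {4, 9}
Step 2: union(4, 5) -> merged; set of 4 now {4, 5, 9}
Step 3: union(9, 1) -> merged; set of 9 now {1, 4, 5, 9}
Step 4: union(8, 2) -> merged; set of 8 now {2, 8}
Step 5: union(4, 6) -> merged; set of 4 now {1, 4, 5, 6, 9}
Step 6: union(2, 7) -> merged; set of 2 now {2, 7, 8}
Step 7: union(2, 9) -> merged; set of 2 now {1, 2, 4, 5, 6, 7, 8, 9}
Step 8: union(1, 6) -> already same set; set of 1 now {1, 2, 4, 5, 6, 7, 8, 9}
Step 9: union(7, 8) -> already same set; set of 7 now {1, 2, 4, 5, 6, 7, 8, 9}
Step 10: union(1, 4) -> already same set; set of 1 now {1, 2, 4, 5, 6, 7, 8, 9}
Step 11: union(6, 2) -> already same set; set of 6 now {1, 2, 4, 5, 6, 7, 8, 9}
Step 12: union(9, 6) -> already same set; set of 9 now {1, 2, 4, 5, 6, 7, 8, 9}
Step 13: union(1, 3) -> merged; set of 1 now {1, 2, 3, 4, 5, 6, 7, 8, 9}
Step 14: union(6, 7) -> already same set; set of 6 now {1, 2, 3, 4, 5, 6, 7, 8, 9}
Set of 3: {1, 2, 3, 4, 5, 6, 7, 8, 9}; 0 is not a member.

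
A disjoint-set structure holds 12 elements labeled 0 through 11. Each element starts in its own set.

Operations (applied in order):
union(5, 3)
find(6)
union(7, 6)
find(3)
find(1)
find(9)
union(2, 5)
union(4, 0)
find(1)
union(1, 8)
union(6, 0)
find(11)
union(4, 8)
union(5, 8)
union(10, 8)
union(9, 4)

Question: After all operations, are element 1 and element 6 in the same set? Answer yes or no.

Answer: yes

Derivation:
Step 1: union(5, 3) -> merged; set of 5 now {3, 5}
Step 2: find(6) -> no change; set of 6 is {6}
Step 3: union(7, 6) -> merged; set of 7 now {6, 7}
Step 4: find(3) -> no change; set of 3 is {3, 5}
Step 5: find(1) -> no change; set of 1 is {1}
Step 6: find(9) -> no change; set of 9 is {9}
Step 7: union(2, 5) -> merged; set of 2 now {2, 3, 5}
Step 8: union(4, 0) -> merged; set of 4 now {0, 4}
Step 9: find(1) -> no change; set of 1 is {1}
Step 10: union(1, 8) -> merged; set of 1 now {1, 8}
Step 11: union(6, 0) -> merged; set of 6 now {0, 4, 6, 7}
Step 12: find(11) -> no change; set of 11 is {11}
Step 13: union(4, 8) -> merged; set of 4 now {0, 1, 4, 6, 7, 8}
Step 14: union(5, 8) -> merged; set of 5 now {0, 1, 2, 3, 4, 5, 6, 7, 8}
Step 15: union(10, 8) -> merged; set of 10 now {0, 1, 2, 3, 4, 5, 6, 7, 8, 10}
Step 16: union(9, 4) -> merged; set of 9 now {0, 1, 2, 3, 4, 5, 6, 7, 8, 9, 10}
Set of 1: {0, 1, 2, 3, 4, 5, 6, 7, 8, 9, 10}; 6 is a member.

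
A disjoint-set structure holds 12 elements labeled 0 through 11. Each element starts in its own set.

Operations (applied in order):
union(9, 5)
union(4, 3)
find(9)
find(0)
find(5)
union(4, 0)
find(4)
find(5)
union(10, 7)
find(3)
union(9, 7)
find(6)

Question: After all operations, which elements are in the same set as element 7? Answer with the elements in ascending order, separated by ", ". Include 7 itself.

Answer: 5, 7, 9, 10

Derivation:
Step 1: union(9, 5) -> merged; set of 9 now {5, 9}
Step 2: union(4, 3) -> merged; set of 4 now {3, 4}
Step 3: find(9) -> no change; set of 9 is {5, 9}
Step 4: find(0) -> no change; set of 0 is {0}
Step 5: find(5) -> no change; set of 5 is {5, 9}
Step 6: union(4, 0) -> merged; set of 4 now {0, 3, 4}
Step 7: find(4) -> no change; set of 4 is {0, 3, 4}
Step 8: find(5) -> no change; set of 5 is {5, 9}
Step 9: union(10, 7) -> merged; set of 10 now {7, 10}
Step 10: find(3) -> no change; set of 3 is {0, 3, 4}
Step 11: union(9, 7) -> merged; set of 9 now {5, 7, 9, 10}
Step 12: find(6) -> no change; set of 6 is {6}
Component of 7: {5, 7, 9, 10}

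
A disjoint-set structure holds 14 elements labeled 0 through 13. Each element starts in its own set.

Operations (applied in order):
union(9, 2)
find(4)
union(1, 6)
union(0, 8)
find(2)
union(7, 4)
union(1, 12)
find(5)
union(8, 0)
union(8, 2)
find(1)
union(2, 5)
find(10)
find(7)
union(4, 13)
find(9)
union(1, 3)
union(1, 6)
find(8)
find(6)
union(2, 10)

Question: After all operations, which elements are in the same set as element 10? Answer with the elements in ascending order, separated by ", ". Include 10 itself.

Answer: 0, 2, 5, 8, 9, 10

Derivation:
Step 1: union(9, 2) -> merged; set of 9 now {2, 9}
Step 2: find(4) -> no change; set of 4 is {4}
Step 3: union(1, 6) -> merged; set of 1 now {1, 6}
Step 4: union(0, 8) -> merged; set of 0 now {0, 8}
Step 5: find(2) -> no change; set of 2 is {2, 9}
Step 6: union(7, 4) -> merged; set of 7 now {4, 7}
Step 7: union(1, 12) -> merged; set of 1 now {1, 6, 12}
Step 8: find(5) -> no change; set of 5 is {5}
Step 9: union(8, 0) -> already same set; set of 8 now {0, 8}
Step 10: union(8, 2) -> merged; set of 8 now {0, 2, 8, 9}
Step 11: find(1) -> no change; set of 1 is {1, 6, 12}
Step 12: union(2, 5) -> merged; set of 2 now {0, 2, 5, 8, 9}
Step 13: find(10) -> no change; set of 10 is {10}
Step 14: find(7) -> no change; set of 7 is {4, 7}
Step 15: union(4, 13) -> merged; set of 4 now {4, 7, 13}
Step 16: find(9) -> no change; set of 9 is {0, 2, 5, 8, 9}
Step 17: union(1, 3) -> merged; set of 1 now {1, 3, 6, 12}
Step 18: union(1, 6) -> already same set; set of 1 now {1, 3, 6, 12}
Step 19: find(8) -> no change; set of 8 is {0, 2, 5, 8, 9}
Step 20: find(6) -> no change; set of 6 is {1, 3, 6, 12}
Step 21: union(2, 10) -> merged; set of 2 now {0, 2, 5, 8, 9, 10}
Component of 10: {0, 2, 5, 8, 9, 10}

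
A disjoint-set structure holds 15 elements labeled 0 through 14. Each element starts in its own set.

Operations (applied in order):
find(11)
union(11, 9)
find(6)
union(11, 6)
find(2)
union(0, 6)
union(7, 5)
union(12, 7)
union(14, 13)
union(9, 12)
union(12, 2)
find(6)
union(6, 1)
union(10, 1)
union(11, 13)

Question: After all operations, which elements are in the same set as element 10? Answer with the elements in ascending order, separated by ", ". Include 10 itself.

Step 1: find(11) -> no change; set of 11 is {11}
Step 2: union(11, 9) -> merged; set of 11 now {9, 11}
Step 3: find(6) -> no change; set of 6 is {6}
Step 4: union(11, 6) -> merged; set of 11 now {6, 9, 11}
Step 5: find(2) -> no change; set of 2 is {2}
Step 6: union(0, 6) -> merged; set of 0 now {0, 6, 9, 11}
Step 7: union(7, 5) -> merged; set of 7 now {5, 7}
Step 8: union(12, 7) -> merged; set of 12 now {5, 7, 12}
Step 9: union(14, 13) -> merged; set of 14 now {13, 14}
Step 10: union(9, 12) -> merged; set of 9 now {0, 5, 6, 7, 9, 11, 12}
Step 11: union(12, 2) -> merged; set of 12 now {0, 2, 5, 6, 7, 9, 11, 12}
Step 12: find(6) -> no change; set of 6 is {0, 2, 5, 6, 7, 9, 11, 12}
Step 13: union(6, 1) -> merged; set of 6 now {0, 1, 2, 5, 6, 7, 9, 11, 12}
Step 14: union(10, 1) -> merged; set of 10 now {0, 1, 2, 5, 6, 7, 9, 10, 11, 12}
Step 15: union(11, 13) -> merged; set of 11 now {0, 1, 2, 5, 6, 7, 9, 10, 11, 12, 13, 14}
Component of 10: {0, 1, 2, 5, 6, 7, 9, 10, 11, 12, 13, 14}

Answer: 0, 1, 2, 5, 6, 7, 9, 10, 11, 12, 13, 14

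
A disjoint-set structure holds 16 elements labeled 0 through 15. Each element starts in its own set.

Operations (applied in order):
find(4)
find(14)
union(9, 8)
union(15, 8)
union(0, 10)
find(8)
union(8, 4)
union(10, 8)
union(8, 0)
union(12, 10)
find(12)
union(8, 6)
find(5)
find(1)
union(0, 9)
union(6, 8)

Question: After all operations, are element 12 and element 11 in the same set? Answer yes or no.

Answer: no

Derivation:
Step 1: find(4) -> no change; set of 4 is {4}
Step 2: find(14) -> no change; set of 14 is {14}
Step 3: union(9, 8) -> merged; set of 9 now {8, 9}
Step 4: union(15, 8) -> merged; set of 15 now {8, 9, 15}
Step 5: union(0, 10) -> merged; set of 0 now {0, 10}
Step 6: find(8) -> no change; set of 8 is {8, 9, 15}
Step 7: union(8, 4) -> merged; set of 8 now {4, 8, 9, 15}
Step 8: union(10, 8) -> merged; set of 10 now {0, 4, 8, 9, 10, 15}
Step 9: union(8, 0) -> already same set; set of 8 now {0, 4, 8, 9, 10, 15}
Step 10: union(12, 10) -> merged; set of 12 now {0, 4, 8, 9, 10, 12, 15}
Step 11: find(12) -> no change; set of 12 is {0, 4, 8, 9, 10, 12, 15}
Step 12: union(8, 6) -> merged; set of 8 now {0, 4, 6, 8, 9, 10, 12, 15}
Step 13: find(5) -> no change; set of 5 is {5}
Step 14: find(1) -> no change; set of 1 is {1}
Step 15: union(0, 9) -> already same set; set of 0 now {0, 4, 6, 8, 9, 10, 12, 15}
Step 16: union(6, 8) -> already same set; set of 6 now {0, 4, 6, 8, 9, 10, 12, 15}
Set of 12: {0, 4, 6, 8, 9, 10, 12, 15}; 11 is not a member.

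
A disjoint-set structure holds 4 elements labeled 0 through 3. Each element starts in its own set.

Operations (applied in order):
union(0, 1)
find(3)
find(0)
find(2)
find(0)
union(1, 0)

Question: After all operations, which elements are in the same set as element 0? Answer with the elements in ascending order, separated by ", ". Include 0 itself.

Answer: 0, 1

Derivation:
Step 1: union(0, 1) -> merged; set of 0 now {0, 1}
Step 2: find(3) -> no change; set of 3 is {3}
Step 3: find(0) -> no change; set of 0 is {0, 1}
Step 4: find(2) -> no change; set of 2 is {2}
Step 5: find(0) -> no change; set of 0 is {0, 1}
Step 6: union(1, 0) -> already same set; set of 1 now {0, 1}
Component of 0: {0, 1}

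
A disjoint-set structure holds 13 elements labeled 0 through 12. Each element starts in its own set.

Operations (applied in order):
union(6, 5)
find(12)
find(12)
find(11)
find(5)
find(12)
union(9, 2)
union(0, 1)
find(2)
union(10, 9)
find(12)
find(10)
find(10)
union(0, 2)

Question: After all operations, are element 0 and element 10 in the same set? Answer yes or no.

Answer: yes

Derivation:
Step 1: union(6, 5) -> merged; set of 6 now {5, 6}
Step 2: find(12) -> no change; set of 12 is {12}
Step 3: find(12) -> no change; set of 12 is {12}
Step 4: find(11) -> no change; set of 11 is {11}
Step 5: find(5) -> no change; set of 5 is {5, 6}
Step 6: find(12) -> no change; set of 12 is {12}
Step 7: union(9, 2) -> merged; set of 9 now {2, 9}
Step 8: union(0, 1) -> merged; set of 0 now {0, 1}
Step 9: find(2) -> no change; set of 2 is {2, 9}
Step 10: union(10, 9) -> merged; set of 10 now {2, 9, 10}
Step 11: find(12) -> no change; set of 12 is {12}
Step 12: find(10) -> no change; set of 10 is {2, 9, 10}
Step 13: find(10) -> no change; set of 10 is {2, 9, 10}
Step 14: union(0, 2) -> merged; set of 0 now {0, 1, 2, 9, 10}
Set of 0: {0, 1, 2, 9, 10}; 10 is a member.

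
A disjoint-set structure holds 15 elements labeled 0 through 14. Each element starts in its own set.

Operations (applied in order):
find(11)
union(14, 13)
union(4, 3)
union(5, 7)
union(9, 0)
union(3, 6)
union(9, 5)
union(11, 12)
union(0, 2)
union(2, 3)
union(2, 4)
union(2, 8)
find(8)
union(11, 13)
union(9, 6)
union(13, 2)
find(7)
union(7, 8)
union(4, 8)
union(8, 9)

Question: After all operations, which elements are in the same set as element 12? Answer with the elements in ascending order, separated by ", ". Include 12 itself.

Answer: 0, 2, 3, 4, 5, 6, 7, 8, 9, 11, 12, 13, 14

Derivation:
Step 1: find(11) -> no change; set of 11 is {11}
Step 2: union(14, 13) -> merged; set of 14 now {13, 14}
Step 3: union(4, 3) -> merged; set of 4 now {3, 4}
Step 4: union(5, 7) -> merged; set of 5 now {5, 7}
Step 5: union(9, 0) -> merged; set of 9 now {0, 9}
Step 6: union(3, 6) -> merged; set of 3 now {3, 4, 6}
Step 7: union(9, 5) -> merged; set of 9 now {0, 5, 7, 9}
Step 8: union(11, 12) -> merged; set of 11 now {11, 12}
Step 9: union(0, 2) -> merged; set of 0 now {0, 2, 5, 7, 9}
Step 10: union(2, 3) -> merged; set of 2 now {0, 2, 3, 4, 5, 6, 7, 9}
Step 11: union(2, 4) -> already same set; set of 2 now {0, 2, 3, 4, 5, 6, 7, 9}
Step 12: union(2, 8) -> merged; set of 2 now {0, 2, 3, 4, 5, 6, 7, 8, 9}
Step 13: find(8) -> no change; set of 8 is {0, 2, 3, 4, 5, 6, 7, 8, 9}
Step 14: union(11, 13) -> merged; set of 11 now {11, 12, 13, 14}
Step 15: union(9, 6) -> already same set; set of 9 now {0, 2, 3, 4, 5, 6, 7, 8, 9}
Step 16: union(13, 2) -> merged; set of 13 now {0, 2, 3, 4, 5, 6, 7, 8, 9, 11, 12, 13, 14}
Step 17: find(7) -> no change; set of 7 is {0, 2, 3, 4, 5, 6, 7, 8, 9, 11, 12, 13, 14}
Step 18: union(7, 8) -> already same set; set of 7 now {0, 2, 3, 4, 5, 6, 7, 8, 9, 11, 12, 13, 14}
Step 19: union(4, 8) -> already same set; set of 4 now {0, 2, 3, 4, 5, 6, 7, 8, 9, 11, 12, 13, 14}
Step 20: union(8, 9) -> already same set; set of 8 now {0, 2, 3, 4, 5, 6, 7, 8, 9, 11, 12, 13, 14}
Component of 12: {0, 2, 3, 4, 5, 6, 7, 8, 9, 11, 12, 13, 14}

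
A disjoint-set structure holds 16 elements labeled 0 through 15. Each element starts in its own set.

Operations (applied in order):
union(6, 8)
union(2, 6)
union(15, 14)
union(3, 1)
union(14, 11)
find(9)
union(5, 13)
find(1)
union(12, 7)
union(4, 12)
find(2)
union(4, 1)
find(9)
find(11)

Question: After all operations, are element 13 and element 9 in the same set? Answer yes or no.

Step 1: union(6, 8) -> merged; set of 6 now {6, 8}
Step 2: union(2, 6) -> merged; set of 2 now {2, 6, 8}
Step 3: union(15, 14) -> merged; set of 15 now {14, 15}
Step 4: union(3, 1) -> merged; set of 3 now {1, 3}
Step 5: union(14, 11) -> merged; set of 14 now {11, 14, 15}
Step 6: find(9) -> no change; set of 9 is {9}
Step 7: union(5, 13) -> merged; set of 5 now {5, 13}
Step 8: find(1) -> no change; set of 1 is {1, 3}
Step 9: union(12, 7) -> merged; set of 12 now {7, 12}
Step 10: union(4, 12) -> merged; set of 4 now {4, 7, 12}
Step 11: find(2) -> no change; set of 2 is {2, 6, 8}
Step 12: union(4, 1) -> merged; set of 4 now {1, 3, 4, 7, 12}
Step 13: find(9) -> no change; set of 9 is {9}
Step 14: find(11) -> no change; set of 11 is {11, 14, 15}
Set of 13: {5, 13}; 9 is not a member.

Answer: no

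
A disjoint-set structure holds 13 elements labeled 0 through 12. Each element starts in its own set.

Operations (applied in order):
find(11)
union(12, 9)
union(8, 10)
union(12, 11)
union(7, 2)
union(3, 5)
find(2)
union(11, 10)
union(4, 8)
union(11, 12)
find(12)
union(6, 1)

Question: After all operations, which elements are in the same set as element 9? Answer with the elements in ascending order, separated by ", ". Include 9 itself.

Step 1: find(11) -> no change; set of 11 is {11}
Step 2: union(12, 9) -> merged; set of 12 now {9, 12}
Step 3: union(8, 10) -> merged; set of 8 now {8, 10}
Step 4: union(12, 11) -> merged; set of 12 now {9, 11, 12}
Step 5: union(7, 2) -> merged; set of 7 now {2, 7}
Step 6: union(3, 5) -> merged; set of 3 now {3, 5}
Step 7: find(2) -> no change; set of 2 is {2, 7}
Step 8: union(11, 10) -> merged; set of 11 now {8, 9, 10, 11, 12}
Step 9: union(4, 8) -> merged; set of 4 now {4, 8, 9, 10, 11, 12}
Step 10: union(11, 12) -> already same set; set of 11 now {4, 8, 9, 10, 11, 12}
Step 11: find(12) -> no change; set of 12 is {4, 8, 9, 10, 11, 12}
Step 12: union(6, 1) -> merged; set of 6 now {1, 6}
Component of 9: {4, 8, 9, 10, 11, 12}

Answer: 4, 8, 9, 10, 11, 12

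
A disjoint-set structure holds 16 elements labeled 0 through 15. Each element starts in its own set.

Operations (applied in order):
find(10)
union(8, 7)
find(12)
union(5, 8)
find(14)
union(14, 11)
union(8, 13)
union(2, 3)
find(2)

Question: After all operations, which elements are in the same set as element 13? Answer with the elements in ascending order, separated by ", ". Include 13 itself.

Step 1: find(10) -> no change; set of 10 is {10}
Step 2: union(8, 7) -> merged; set of 8 now {7, 8}
Step 3: find(12) -> no change; set of 12 is {12}
Step 4: union(5, 8) -> merged; set of 5 now {5, 7, 8}
Step 5: find(14) -> no change; set of 14 is {14}
Step 6: union(14, 11) -> merged; set of 14 now {11, 14}
Step 7: union(8, 13) -> merged; set of 8 now {5, 7, 8, 13}
Step 8: union(2, 3) -> merged; set of 2 now {2, 3}
Step 9: find(2) -> no change; set of 2 is {2, 3}
Component of 13: {5, 7, 8, 13}

Answer: 5, 7, 8, 13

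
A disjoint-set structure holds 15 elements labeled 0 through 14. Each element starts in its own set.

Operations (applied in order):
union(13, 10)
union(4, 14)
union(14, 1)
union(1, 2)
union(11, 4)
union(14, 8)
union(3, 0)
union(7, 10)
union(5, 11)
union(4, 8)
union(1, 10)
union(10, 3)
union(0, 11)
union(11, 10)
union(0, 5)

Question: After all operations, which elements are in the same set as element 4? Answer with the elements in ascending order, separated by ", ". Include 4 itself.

Answer: 0, 1, 2, 3, 4, 5, 7, 8, 10, 11, 13, 14

Derivation:
Step 1: union(13, 10) -> merged; set of 13 now {10, 13}
Step 2: union(4, 14) -> merged; set of 4 now {4, 14}
Step 3: union(14, 1) -> merged; set of 14 now {1, 4, 14}
Step 4: union(1, 2) -> merged; set of 1 now {1, 2, 4, 14}
Step 5: union(11, 4) -> merged; set of 11 now {1, 2, 4, 11, 14}
Step 6: union(14, 8) -> merged; set of 14 now {1, 2, 4, 8, 11, 14}
Step 7: union(3, 0) -> merged; set of 3 now {0, 3}
Step 8: union(7, 10) -> merged; set of 7 now {7, 10, 13}
Step 9: union(5, 11) -> merged; set of 5 now {1, 2, 4, 5, 8, 11, 14}
Step 10: union(4, 8) -> already same set; set of 4 now {1, 2, 4, 5, 8, 11, 14}
Step 11: union(1, 10) -> merged; set of 1 now {1, 2, 4, 5, 7, 8, 10, 11, 13, 14}
Step 12: union(10, 3) -> merged; set of 10 now {0, 1, 2, 3, 4, 5, 7, 8, 10, 11, 13, 14}
Step 13: union(0, 11) -> already same set; set of 0 now {0, 1, 2, 3, 4, 5, 7, 8, 10, 11, 13, 14}
Step 14: union(11, 10) -> already same set; set of 11 now {0, 1, 2, 3, 4, 5, 7, 8, 10, 11, 13, 14}
Step 15: union(0, 5) -> already same set; set of 0 now {0, 1, 2, 3, 4, 5, 7, 8, 10, 11, 13, 14}
Component of 4: {0, 1, 2, 3, 4, 5, 7, 8, 10, 11, 13, 14}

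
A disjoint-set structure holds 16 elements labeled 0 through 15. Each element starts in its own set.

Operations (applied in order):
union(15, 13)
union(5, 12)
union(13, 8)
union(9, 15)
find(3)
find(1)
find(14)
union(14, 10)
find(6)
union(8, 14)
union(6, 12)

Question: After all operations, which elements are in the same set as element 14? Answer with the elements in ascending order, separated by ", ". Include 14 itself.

Step 1: union(15, 13) -> merged; set of 15 now {13, 15}
Step 2: union(5, 12) -> merged; set of 5 now {5, 12}
Step 3: union(13, 8) -> merged; set of 13 now {8, 13, 15}
Step 4: union(9, 15) -> merged; set of 9 now {8, 9, 13, 15}
Step 5: find(3) -> no change; set of 3 is {3}
Step 6: find(1) -> no change; set of 1 is {1}
Step 7: find(14) -> no change; set of 14 is {14}
Step 8: union(14, 10) -> merged; set of 14 now {10, 14}
Step 9: find(6) -> no change; set of 6 is {6}
Step 10: union(8, 14) -> merged; set of 8 now {8, 9, 10, 13, 14, 15}
Step 11: union(6, 12) -> merged; set of 6 now {5, 6, 12}
Component of 14: {8, 9, 10, 13, 14, 15}

Answer: 8, 9, 10, 13, 14, 15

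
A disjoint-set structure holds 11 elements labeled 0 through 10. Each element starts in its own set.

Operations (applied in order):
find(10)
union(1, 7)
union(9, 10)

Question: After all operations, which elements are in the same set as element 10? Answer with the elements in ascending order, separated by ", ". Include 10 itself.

Answer: 9, 10

Derivation:
Step 1: find(10) -> no change; set of 10 is {10}
Step 2: union(1, 7) -> merged; set of 1 now {1, 7}
Step 3: union(9, 10) -> merged; set of 9 now {9, 10}
Component of 10: {9, 10}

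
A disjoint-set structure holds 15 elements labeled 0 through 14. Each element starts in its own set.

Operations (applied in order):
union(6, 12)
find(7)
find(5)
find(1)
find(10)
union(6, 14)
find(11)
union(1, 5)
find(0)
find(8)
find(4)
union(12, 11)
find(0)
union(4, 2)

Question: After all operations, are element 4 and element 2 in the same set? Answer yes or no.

Answer: yes

Derivation:
Step 1: union(6, 12) -> merged; set of 6 now {6, 12}
Step 2: find(7) -> no change; set of 7 is {7}
Step 3: find(5) -> no change; set of 5 is {5}
Step 4: find(1) -> no change; set of 1 is {1}
Step 5: find(10) -> no change; set of 10 is {10}
Step 6: union(6, 14) -> merged; set of 6 now {6, 12, 14}
Step 7: find(11) -> no change; set of 11 is {11}
Step 8: union(1, 5) -> merged; set of 1 now {1, 5}
Step 9: find(0) -> no change; set of 0 is {0}
Step 10: find(8) -> no change; set of 8 is {8}
Step 11: find(4) -> no change; set of 4 is {4}
Step 12: union(12, 11) -> merged; set of 12 now {6, 11, 12, 14}
Step 13: find(0) -> no change; set of 0 is {0}
Step 14: union(4, 2) -> merged; set of 4 now {2, 4}
Set of 4: {2, 4}; 2 is a member.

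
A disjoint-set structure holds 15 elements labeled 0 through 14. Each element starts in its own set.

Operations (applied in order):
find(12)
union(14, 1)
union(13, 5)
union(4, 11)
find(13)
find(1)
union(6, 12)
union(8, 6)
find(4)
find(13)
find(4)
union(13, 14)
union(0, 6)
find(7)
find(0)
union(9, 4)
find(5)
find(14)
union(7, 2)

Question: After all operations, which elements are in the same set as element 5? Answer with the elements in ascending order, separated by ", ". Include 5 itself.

Answer: 1, 5, 13, 14

Derivation:
Step 1: find(12) -> no change; set of 12 is {12}
Step 2: union(14, 1) -> merged; set of 14 now {1, 14}
Step 3: union(13, 5) -> merged; set of 13 now {5, 13}
Step 4: union(4, 11) -> merged; set of 4 now {4, 11}
Step 5: find(13) -> no change; set of 13 is {5, 13}
Step 6: find(1) -> no change; set of 1 is {1, 14}
Step 7: union(6, 12) -> merged; set of 6 now {6, 12}
Step 8: union(8, 6) -> merged; set of 8 now {6, 8, 12}
Step 9: find(4) -> no change; set of 4 is {4, 11}
Step 10: find(13) -> no change; set of 13 is {5, 13}
Step 11: find(4) -> no change; set of 4 is {4, 11}
Step 12: union(13, 14) -> merged; set of 13 now {1, 5, 13, 14}
Step 13: union(0, 6) -> merged; set of 0 now {0, 6, 8, 12}
Step 14: find(7) -> no change; set of 7 is {7}
Step 15: find(0) -> no change; set of 0 is {0, 6, 8, 12}
Step 16: union(9, 4) -> merged; set of 9 now {4, 9, 11}
Step 17: find(5) -> no change; set of 5 is {1, 5, 13, 14}
Step 18: find(14) -> no change; set of 14 is {1, 5, 13, 14}
Step 19: union(7, 2) -> merged; set of 7 now {2, 7}
Component of 5: {1, 5, 13, 14}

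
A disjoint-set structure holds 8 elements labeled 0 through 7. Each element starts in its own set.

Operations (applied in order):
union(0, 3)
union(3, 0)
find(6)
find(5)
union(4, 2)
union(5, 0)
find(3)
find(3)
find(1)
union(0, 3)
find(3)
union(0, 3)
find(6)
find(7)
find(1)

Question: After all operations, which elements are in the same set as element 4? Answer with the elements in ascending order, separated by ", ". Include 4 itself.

Step 1: union(0, 3) -> merged; set of 0 now {0, 3}
Step 2: union(3, 0) -> already same set; set of 3 now {0, 3}
Step 3: find(6) -> no change; set of 6 is {6}
Step 4: find(5) -> no change; set of 5 is {5}
Step 5: union(4, 2) -> merged; set of 4 now {2, 4}
Step 6: union(5, 0) -> merged; set of 5 now {0, 3, 5}
Step 7: find(3) -> no change; set of 3 is {0, 3, 5}
Step 8: find(3) -> no change; set of 3 is {0, 3, 5}
Step 9: find(1) -> no change; set of 1 is {1}
Step 10: union(0, 3) -> already same set; set of 0 now {0, 3, 5}
Step 11: find(3) -> no change; set of 3 is {0, 3, 5}
Step 12: union(0, 3) -> already same set; set of 0 now {0, 3, 5}
Step 13: find(6) -> no change; set of 6 is {6}
Step 14: find(7) -> no change; set of 7 is {7}
Step 15: find(1) -> no change; set of 1 is {1}
Component of 4: {2, 4}

Answer: 2, 4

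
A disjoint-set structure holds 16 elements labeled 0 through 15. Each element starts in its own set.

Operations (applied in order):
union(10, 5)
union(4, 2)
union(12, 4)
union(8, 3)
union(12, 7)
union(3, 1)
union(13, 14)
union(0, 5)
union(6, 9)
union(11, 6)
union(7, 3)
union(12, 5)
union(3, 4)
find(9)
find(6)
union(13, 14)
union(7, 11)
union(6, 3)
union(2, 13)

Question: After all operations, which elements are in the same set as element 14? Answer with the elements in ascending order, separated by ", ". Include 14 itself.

Step 1: union(10, 5) -> merged; set of 10 now {5, 10}
Step 2: union(4, 2) -> merged; set of 4 now {2, 4}
Step 3: union(12, 4) -> merged; set of 12 now {2, 4, 12}
Step 4: union(8, 3) -> merged; set of 8 now {3, 8}
Step 5: union(12, 7) -> merged; set of 12 now {2, 4, 7, 12}
Step 6: union(3, 1) -> merged; set of 3 now {1, 3, 8}
Step 7: union(13, 14) -> merged; set of 13 now {13, 14}
Step 8: union(0, 5) -> merged; set of 0 now {0, 5, 10}
Step 9: union(6, 9) -> merged; set of 6 now {6, 9}
Step 10: union(11, 6) -> merged; set of 11 now {6, 9, 11}
Step 11: union(7, 3) -> merged; set of 7 now {1, 2, 3, 4, 7, 8, 12}
Step 12: union(12, 5) -> merged; set of 12 now {0, 1, 2, 3, 4, 5, 7, 8, 10, 12}
Step 13: union(3, 4) -> already same set; set of 3 now {0, 1, 2, 3, 4, 5, 7, 8, 10, 12}
Step 14: find(9) -> no change; set of 9 is {6, 9, 11}
Step 15: find(6) -> no change; set of 6 is {6, 9, 11}
Step 16: union(13, 14) -> already same set; set of 13 now {13, 14}
Step 17: union(7, 11) -> merged; set of 7 now {0, 1, 2, 3, 4, 5, 6, 7, 8, 9, 10, 11, 12}
Step 18: union(6, 3) -> already same set; set of 6 now {0, 1, 2, 3, 4, 5, 6, 7, 8, 9, 10, 11, 12}
Step 19: union(2, 13) -> merged; set of 2 now {0, 1, 2, 3, 4, 5, 6, 7, 8, 9, 10, 11, 12, 13, 14}
Component of 14: {0, 1, 2, 3, 4, 5, 6, 7, 8, 9, 10, 11, 12, 13, 14}

Answer: 0, 1, 2, 3, 4, 5, 6, 7, 8, 9, 10, 11, 12, 13, 14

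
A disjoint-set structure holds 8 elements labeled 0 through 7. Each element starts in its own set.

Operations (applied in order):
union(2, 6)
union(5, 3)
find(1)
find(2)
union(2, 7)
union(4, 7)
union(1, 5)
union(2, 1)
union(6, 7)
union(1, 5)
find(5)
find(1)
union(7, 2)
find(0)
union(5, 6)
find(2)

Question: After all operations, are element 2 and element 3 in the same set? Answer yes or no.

Step 1: union(2, 6) -> merged; set of 2 now {2, 6}
Step 2: union(5, 3) -> merged; set of 5 now {3, 5}
Step 3: find(1) -> no change; set of 1 is {1}
Step 4: find(2) -> no change; set of 2 is {2, 6}
Step 5: union(2, 7) -> merged; set of 2 now {2, 6, 7}
Step 6: union(4, 7) -> merged; set of 4 now {2, 4, 6, 7}
Step 7: union(1, 5) -> merged; set of 1 now {1, 3, 5}
Step 8: union(2, 1) -> merged; set of 2 now {1, 2, 3, 4, 5, 6, 7}
Step 9: union(6, 7) -> already same set; set of 6 now {1, 2, 3, 4, 5, 6, 7}
Step 10: union(1, 5) -> already same set; set of 1 now {1, 2, 3, 4, 5, 6, 7}
Step 11: find(5) -> no change; set of 5 is {1, 2, 3, 4, 5, 6, 7}
Step 12: find(1) -> no change; set of 1 is {1, 2, 3, 4, 5, 6, 7}
Step 13: union(7, 2) -> already same set; set of 7 now {1, 2, 3, 4, 5, 6, 7}
Step 14: find(0) -> no change; set of 0 is {0}
Step 15: union(5, 6) -> already same set; set of 5 now {1, 2, 3, 4, 5, 6, 7}
Step 16: find(2) -> no change; set of 2 is {1, 2, 3, 4, 5, 6, 7}
Set of 2: {1, 2, 3, 4, 5, 6, 7}; 3 is a member.

Answer: yes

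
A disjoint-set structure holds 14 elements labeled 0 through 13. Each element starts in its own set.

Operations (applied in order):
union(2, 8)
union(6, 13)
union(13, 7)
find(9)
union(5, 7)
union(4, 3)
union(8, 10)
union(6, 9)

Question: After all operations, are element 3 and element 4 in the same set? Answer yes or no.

Step 1: union(2, 8) -> merged; set of 2 now {2, 8}
Step 2: union(6, 13) -> merged; set of 6 now {6, 13}
Step 3: union(13, 7) -> merged; set of 13 now {6, 7, 13}
Step 4: find(9) -> no change; set of 9 is {9}
Step 5: union(5, 7) -> merged; set of 5 now {5, 6, 7, 13}
Step 6: union(4, 3) -> merged; set of 4 now {3, 4}
Step 7: union(8, 10) -> merged; set of 8 now {2, 8, 10}
Step 8: union(6, 9) -> merged; set of 6 now {5, 6, 7, 9, 13}
Set of 3: {3, 4}; 4 is a member.

Answer: yes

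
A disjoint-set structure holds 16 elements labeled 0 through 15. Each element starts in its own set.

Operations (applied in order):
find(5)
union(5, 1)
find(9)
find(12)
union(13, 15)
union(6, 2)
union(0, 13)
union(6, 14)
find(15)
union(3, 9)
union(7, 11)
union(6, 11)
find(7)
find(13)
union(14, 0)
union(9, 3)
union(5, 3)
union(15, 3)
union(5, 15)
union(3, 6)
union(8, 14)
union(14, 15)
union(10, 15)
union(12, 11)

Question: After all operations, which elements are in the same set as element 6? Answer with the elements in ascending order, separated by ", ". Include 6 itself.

Answer: 0, 1, 2, 3, 5, 6, 7, 8, 9, 10, 11, 12, 13, 14, 15

Derivation:
Step 1: find(5) -> no change; set of 5 is {5}
Step 2: union(5, 1) -> merged; set of 5 now {1, 5}
Step 3: find(9) -> no change; set of 9 is {9}
Step 4: find(12) -> no change; set of 12 is {12}
Step 5: union(13, 15) -> merged; set of 13 now {13, 15}
Step 6: union(6, 2) -> merged; set of 6 now {2, 6}
Step 7: union(0, 13) -> merged; set of 0 now {0, 13, 15}
Step 8: union(6, 14) -> merged; set of 6 now {2, 6, 14}
Step 9: find(15) -> no change; set of 15 is {0, 13, 15}
Step 10: union(3, 9) -> merged; set of 3 now {3, 9}
Step 11: union(7, 11) -> merged; set of 7 now {7, 11}
Step 12: union(6, 11) -> merged; set of 6 now {2, 6, 7, 11, 14}
Step 13: find(7) -> no change; set of 7 is {2, 6, 7, 11, 14}
Step 14: find(13) -> no change; set of 13 is {0, 13, 15}
Step 15: union(14, 0) -> merged; set of 14 now {0, 2, 6, 7, 11, 13, 14, 15}
Step 16: union(9, 3) -> already same set; set of 9 now {3, 9}
Step 17: union(5, 3) -> merged; set of 5 now {1, 3, 5, 9}
Step 18: union(15, 3) -> merged; set of 15 now {0, 1, 2, 3, 5, 6, 7, 9, 11, 13, 14, 15}
Step 19: union(5, 15) -> already same set; set of 5 now {0, 1, 2, 3, 5, 6, 7, 9, 11, 13, 14, 15}
Step 20: union(3, 6) -> already same set; set of 3 now {0, 1, 2, 3, 5, 6, 7, 9, 11, 13, 14, 15}
Step 21: union(8, 14) -> merged; set of 8 now {0, 1, 2, 3, 5, 6, 7, 8, 9, 11, 13, 14, 15}
Step 22: union(14, 15) -> already same set; set of 14 now {0, 1, 2, 3, 5, 6, 7, 8, 9, 11, 13, 14, 15}
Step 23: union(10, 15) -> merged; set of 10 now {0, 1, 2, 3, 5, 6, 7, 8, 9, 10, 11, 13, 14, 15}
Step 24: union(12, 11) -> merged; set of 12 now {0, 1, 2, 3, 5, 6, 7, 8, 9, 10, 11, 12, 13, 14, 15}
Component of 6: {0, 1, 2, 3, 5, 6, 7, 8, 9, 10, 11, 12, 13, 14, 15}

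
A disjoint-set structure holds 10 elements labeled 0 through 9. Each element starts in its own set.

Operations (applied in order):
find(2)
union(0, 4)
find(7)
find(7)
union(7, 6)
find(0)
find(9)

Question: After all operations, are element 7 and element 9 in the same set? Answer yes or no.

Answer: no

Derivation:
Step 1: find(2) -> no change; set of 2 is {2}
Step 2: union(0, 4) -> merged; set of 0 now {0, 4}
Step 3: find(7) -> no change; set of 7 is {7}
Step 4: find(7) -> no change; set of 7 is {7}
Step 5: union(7, 6) -> merged; set of 7 now {6, 7}
Step 6: find(0) -> no change; set of 0 is {0, 4}
Step 7: find(9) -> no change; set of 9 is {9}
Set of 7: {6, 7}; 9 is not a member.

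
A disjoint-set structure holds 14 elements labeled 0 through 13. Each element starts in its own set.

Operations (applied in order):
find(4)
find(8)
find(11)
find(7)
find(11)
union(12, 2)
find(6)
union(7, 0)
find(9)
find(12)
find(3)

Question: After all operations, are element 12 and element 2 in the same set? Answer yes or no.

Answer: yes

Derivation:
Step 1: find(4) -> no change; set of 4 is {4}
Step 2: find(8) -> no change; set of 8 is {8}
Step 3: find(11) -> no change; set of 11 is {11}
Step 4: find(7) -> no change; set of 7 is {7}
Step 5: find(11) -> no change; set of 11 is {11}
Step 6: union(12, 2) -> merged; set of 12 now {2, 12}
Step 7: find(6) -> no change; set of 6 is {6}
Step 8: union(7, 0) -> merged; set of 7 now {0, 7}
Step 9: find(9) -> no change; set of 9 is {9}
Step 10: find(12) -> no change; set of 12 is {2, 12}
Step 11: find(3) -> no change; set of 3 is {3}
Set of 12: {2, 12}; 2 is a member.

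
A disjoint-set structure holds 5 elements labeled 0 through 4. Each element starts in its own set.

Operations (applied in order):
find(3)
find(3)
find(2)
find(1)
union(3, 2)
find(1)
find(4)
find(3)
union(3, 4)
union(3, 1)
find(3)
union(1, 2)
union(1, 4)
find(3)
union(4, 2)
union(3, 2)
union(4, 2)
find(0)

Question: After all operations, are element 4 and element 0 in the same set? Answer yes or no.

Step 1: find(3) -> no change; set of 3 is {3}
Step 2: find(3) -> no change; set of 3 is {3}
Step 3: find(2) -> no change; set of 2 is {2}
Step 4: find(1) -> no change; set of 1 is {1}
Step 5: union(3, 2) -> merged; set of 3 now {2, 3}
Step 6: find(1) -> no change; set of 1 is {1}
Step 7: find(4) -> no change; set of 4 is {4}
Step 8: find(3) -> no change; set of 3 is {2, 3}
Step 9: union(3, 4) -> merged; set of 3 now {2, 3, 4}
Step 10: union(3, 1) -> merged; set of 3 now {1, 2, 3, 4}
Step 11: find(3) -> no change; set of 3 is {1, 2, 3, 4}
Step 12: union(1, 2) -> already same set; set of 1 now {1, 2, 3, 4}
Step 13: union(1, 4) -> already same set; set of 1 now {1, 2, 3, 4}
Step 14: find(3) -> no change; set of 3 is {1, 2, 3, 4}
Step 15: union(4, 2) -> already same set; set of 4 now {1, 2, 3, 4}
Step 16: union(3, 2) -> already same set; set of 3 now {1, 2, 3, 4}
Step 17: union(4, 2) -> already same set; set of 4 now {1, 2, 3, 4}
Step 18: find(0) -> no change; set of 0 is {0}
Set of 4: {1, 2, 3, 4}; 0 is not a member.

Answer: no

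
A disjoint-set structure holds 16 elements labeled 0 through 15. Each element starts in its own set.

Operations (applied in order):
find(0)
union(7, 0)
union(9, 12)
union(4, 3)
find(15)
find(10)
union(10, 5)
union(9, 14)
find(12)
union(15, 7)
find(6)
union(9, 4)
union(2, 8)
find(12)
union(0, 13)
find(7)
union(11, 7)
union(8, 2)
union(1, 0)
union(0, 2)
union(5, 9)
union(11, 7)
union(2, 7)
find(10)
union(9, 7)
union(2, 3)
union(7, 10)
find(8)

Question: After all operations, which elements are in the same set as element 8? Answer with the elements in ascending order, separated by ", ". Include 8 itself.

Answer: 0, 1, 2, 3, 4, 5, 7, 8, 9, 10, 11, 12, 13, 14, 15

Derivation:
Step 1: find(0) -> no change; set of 0 is {0}
Step 2: union(7, 0) -> merged; set of 7 now {0, 7}
Step 3: union(9, 12) -> merged; set of 9 now {9, 12}
Step 4: union(4, 3) -> merged; set of 4 now {3, 4}
Step 5: find(15) -> no change; set of 15 is {15}
Step 6: find(10) -> no change; set of 10 is {10}
Step 7: union(10, 5) -> merged; set of 10 now {5, 10}
Step 8: union(9, 14) -> merged; set of 9 now {9, 12, 14}
Step 9: find(12) -> no change; set of 12 is {9, 12, 14}
Step 10: union(15, 7) -> merged; set of 15 now {0, 7, 15}
Step 11: find(6) -> no change; set of 6 is {6}
Step 12: union(9, 4) -> merged; set of 9 now {3, 4, 9, 12, 14}
Step 13: union(2, 8) -> merged; set of 2 now {2, 8}
Step 14: find(12) -> no change; set of 12 is {3, 4, 9, 12, 14}
Step 15: union(0, 13) -> merged; set of 0 now {0, 7, 13, 15}
Step 16: find(7) -> no change; set of 7 is {0, 7, 13, 15}
Step 17: union(11, 7) -> merged; set of 11 now {0, 7, 11, 13, 15}
Step 18: union(8, 2) -> already same set; set of 8 now {2, 8}
Step 19: union(1, 0) -> merged; set of 1 now {0, 1, 7, 11, 13, 15}
Step 20: union(0, 2) -> merged; set of 0 now {0, 1, 2, 7, 8, 11, 13, 15}
Step 21: union(5, 9) -> merged; set of 5 now {3, 4, 5, 9, 10, 12, 14}
Step 22: union(11, 7) -> already same set; set of 11 now {0, 1, 2, 7, 8, 11, 13, 15}
Step 23: union(2, 7) -> already same set; set of 2 now {0, 1, 2, 7, 8, 11, 13, 15}
Step 24: find(10) -> no change; set of 10 is {3, 4, 5, 9, 10, 12, 14}
Step 25: union(9, 7) -> merged; set of 9 now {0, 1, 2, 3, 4, 5, 7, 8, 9, 10, 11, 12, 13, 14, 15}
Step 26: union(2, 3) -> already same set; set of 2 now {0, 1, 2, 3, 4, 5, 7, 8, 9, 10, 11, 12, 13, 14, 15}
Step 27: union(7, 10) -> already same set; set of 7 now {0, 1, 2, 3, 4, 5, 7, 8, 9, 10, 11, 12, 13, 14, 15}
Step 28: find(8) -> no change; set of 8 is {0, 1, 2, 3, 4, 5, 7, 8, 9, 10, 11, 12, 13, 14, 15}
Component of 8: {0, 1, 2, 3, 4, 5, 7, 8, 9, 10, 11, 12, 13, 14, 15}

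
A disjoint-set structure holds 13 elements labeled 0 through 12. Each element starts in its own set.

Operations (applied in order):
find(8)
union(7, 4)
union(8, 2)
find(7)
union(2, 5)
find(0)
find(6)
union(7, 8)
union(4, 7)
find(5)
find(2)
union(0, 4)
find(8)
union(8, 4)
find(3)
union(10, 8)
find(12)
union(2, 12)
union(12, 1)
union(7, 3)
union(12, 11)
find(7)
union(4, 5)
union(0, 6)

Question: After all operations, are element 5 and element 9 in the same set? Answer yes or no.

Answer: no

Derivation:
Step 1: find(8) -> no change; set of 8 is {8}
Step 2: union(7, 4) -> merged; set of 7 now {4, 7}
Step 3: union(8, 2) -> merged; set of 8 now {2, 8}
Step 4: find(7) -> no change; set of 7 is {4, 7}
Step 5: union(2, 5) -> merged; set of 2 now {2, 5, 8}
Step 6: find(0) -> no change; set of 0 is {0}
Step 7: find(6) -> no change; set of 6 is {6}
Step 8: union(7, 8) -> merged; set of 7 now {2, 4, 5, 7, 8}
Step 9: union(4, 7) -> already same set; set of 4 now {2, 4, 5, 7, 8}
Step 10: find(5) -> no change; set of 5 is {2, 4, 5, 7, 8}
Step 11: find(2) -> no change; set of 2 is {2, 4, 5, 7, 8}
Step 12: union(0, 4) -> merged; set of 0 now {0, 2, 4, 5, 7, 8}
Step 13: find(8) -> no change; set of 8 is {0, 2, 4, 5, 7, 8}
Step 14: union(8, 4) -> already same set; set of 8 now {0, 2, 4, 5, 7, 8}
Step 15: find(3) -> no change; set of 3 is {3}
Step 16: union(10, 8) -> merged; set of 10 now {0, 2, 4, 5, 7, 8, 10}
Step 17: find(12) -> no change; set of 12 is {12}
Step 18: union(2, 12) -> merged; set of 2 now {0, 2, 4, 5, 7, 8, 10, 12}
Step 19: union(12, 1) -> merged; set of 12 now {0, 1, 2, 4, 5, 7, 8, 10, 12}
Step 20: union(7, 3) -> merged; set of 7 now {0, 1, 2, 3, 4, 5, 7, 8, 10, 12}
Step 21: union(12, 11) -> merged; set of 12 now {0, 1, 2, 3, 4, 5, 7, 8, 10, 11, 12}
Step 22: find(7) -> no change; set of 7 is {0, 1, 2, 3, 4, 5, 7, 8, 10, 11, 12}
Step 23: union(4, 5) -> already same set; set of 4 now {0, 1, 2, 3, 4, 5, 7, 8, 10, 11, 12}
Step 24: union(0, 6) -> merged; set of 0 now {0, 1, 2, 3, 4, 5, 6, 7, 8, 10, 11, 12}
Set of 5: {0, 1, 2, 3, 4, 5, 6, 7, 8, 10, 11, 12}; 9 is not a member.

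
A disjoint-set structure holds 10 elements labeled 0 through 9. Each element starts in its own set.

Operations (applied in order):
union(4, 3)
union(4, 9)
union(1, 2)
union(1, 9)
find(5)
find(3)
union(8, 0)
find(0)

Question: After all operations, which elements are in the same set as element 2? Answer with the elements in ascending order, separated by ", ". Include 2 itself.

Step 1: union(4, 3) -> merged; set of 4 now {3, 4}
Step 2: union(4, 9) -> merged; set of 4 now {3, 4, 9}
Step 3: union(1, 2) -> merged; set of 1 now {1, 2}
Step 4: union(1, 9) -> merged; set of 1 now {1, 2, 3, 4, 9}
Step 5: find(5) -> no change; set of 5 is {5}
Step 6: find(3) -> no change; set of 3 is {1, 2, 3, 4, 9}
Step 7: union(8, 0) -> merged; set of 8 now {0, 8}
Step 8: find(0) -> no change; set of 0 is {0, 8}
Component of 2: {1, 2, 3, 4, 9}

Answer: 1, 2, 3, 4, 9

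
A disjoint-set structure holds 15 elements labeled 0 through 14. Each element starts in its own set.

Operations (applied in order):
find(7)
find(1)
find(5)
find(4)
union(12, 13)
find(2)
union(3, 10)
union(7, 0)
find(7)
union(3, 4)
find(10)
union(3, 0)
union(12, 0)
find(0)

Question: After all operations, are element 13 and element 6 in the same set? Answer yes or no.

Answer: no

Derivation:
Step 1: find(7) -> no change; set of 7 is {7}
Step 2: find(1) -> no change; set of 1 is {1}
Step 3: find(5) -> no change; set of 5 is {5}
Step 4: find(4) -> no change; set of 4 is {4}
Step 5: union(12, 13) -> merged; set of 12 now {12, 13}
Step 6: find(2) -> no change; set of 2 is {2}
Step 7: union(3, 10) -> merged; set of 3 now {3, 10}
Step 8: union(7, 0) -> merged; set of 7 now {0, 7}
Step 9: find(7) -> no change; set of 7 is {0, 7}
Step 10: union(3, 4) -> merged; set of 3 now {3, 4, 10}
Step 11: find(10) -> no change; set of 10 is {3, 4, 10}
Step 12: union(3, 0) -> merged; set of 3 now {0, 3, 4, 7, 10}
Step 13: union(12, 0) -> merged; set of 12 now {0, 3, 4, 7, 10, 12, 13}
Step 14: find(0) -> no change; set of 0 is {0, 3, 4, 7, 10, 12, 13}
Set of 13: {0, 3, 4, 7, 10, 12, 13}; 6 is not a member.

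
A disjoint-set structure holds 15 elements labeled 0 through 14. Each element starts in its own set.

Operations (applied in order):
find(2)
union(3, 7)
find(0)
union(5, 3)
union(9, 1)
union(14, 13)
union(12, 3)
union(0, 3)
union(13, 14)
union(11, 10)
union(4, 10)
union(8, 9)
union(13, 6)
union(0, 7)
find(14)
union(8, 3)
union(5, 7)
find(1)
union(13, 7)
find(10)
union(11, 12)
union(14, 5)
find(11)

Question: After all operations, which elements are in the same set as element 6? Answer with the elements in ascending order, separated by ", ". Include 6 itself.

Step 1: find(2) -> no change; set of 2 is {2}
Step 2: union(3, 7) -> merged; set of 3 now {3, 7}
Step 3: find(0) -> no change; set of 0 is {0}
Step 4: union(5, 3) -> merged; set of 5 now {3, 5, 7}
Step 5: union(9, 1) -> merged; set of 9 now {1, 9}
Step 6: union(14, 13) -> merged; set of 14 now {13, 14}
Step 7: union(12, 3) -> merged; set of 12 now {3, 5, 7, 12}
Step 8: union(0, 3) -> merged; set of 0 now {0, 3, 5, 7, 12}
Step 9: union(13, 14) -> already same set; set of 13 now {13, 14}
Step 10: union(11, 10) -> merged; set of 11 now {10, 11}
Step 11: union(4, 10) -> merged; set of 4 now {4, 10, 11}
Step 12: union(8, 9) -> merged; set of 8 now {1, 8, 9}
Step 13: union(13, 6) -> merged; set of 13 now {6, 13, 14}
Step 14: union(0, 7) -> already same set; set of 0 now {0, 3, 5, 7, 12}
Step 15: find(14) -> no change; set of 14 is {6, 13, 14}
Step 16: union(8, 3) -> merged; set of 8 now {0, 1, 3, 5, 7, 8, 9, 12}
Step 17: union(5, 7) -> already same set; set of 5 now {0, 1, 3, 5, 7, 8, 9, 12}
Step 18: find(1) -> no change; set of 1 is {0, 1, 3, 5, 7, 8, 9, 12}
Step 19: union(13, 7) -> merged; set of 13 now {0, 1, 3, 5, 6, 7, 8, 9, 12, 13, 14}
Step 20: find(10) -> no change; set of 10 is {4, 10, 11}
Step 21: union(11, 12) -> merged; set of 11 now {0, 1, 3, 4, 5, 6, 7, 8, 9, 10, 11, 12, 13, 14}
Step 22: union(14, 5) -> already same set; set of 14 now {0, 1, 3, 4, 5, 6, 7, 8, 9, 10, 11, 12, 13, 14}
Step 23: find(11) -> no change; set of 11 is {0, 1, 3, 4, 5, 6, 7, 8, 9, 10, 11, 12, 13, 14}
Component of 6: {0, 1, 3, 4, 5, 6, 7, 8, 9, 10, 11, 12, 13, 14}

Answer: 0, 1, 3, 4, 5, 6, 7, 8, 9, 10, 11, 12, 13, 14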